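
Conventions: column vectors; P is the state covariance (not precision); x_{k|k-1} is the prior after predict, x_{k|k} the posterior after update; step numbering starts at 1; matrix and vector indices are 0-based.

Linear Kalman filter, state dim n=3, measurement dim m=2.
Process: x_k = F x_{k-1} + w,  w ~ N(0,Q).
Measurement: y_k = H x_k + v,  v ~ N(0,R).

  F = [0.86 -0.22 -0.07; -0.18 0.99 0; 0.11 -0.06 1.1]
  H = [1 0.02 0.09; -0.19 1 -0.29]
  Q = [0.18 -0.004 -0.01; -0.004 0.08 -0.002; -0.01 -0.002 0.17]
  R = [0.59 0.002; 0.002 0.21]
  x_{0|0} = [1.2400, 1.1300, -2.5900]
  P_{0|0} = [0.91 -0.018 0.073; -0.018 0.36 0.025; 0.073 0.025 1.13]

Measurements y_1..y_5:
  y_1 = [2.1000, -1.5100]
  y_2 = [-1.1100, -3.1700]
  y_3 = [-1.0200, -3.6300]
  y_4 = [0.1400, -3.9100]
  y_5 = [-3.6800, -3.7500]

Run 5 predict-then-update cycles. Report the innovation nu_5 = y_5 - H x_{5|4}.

innov = [-4.8923, 0.0468]

step 1: x^-=[0.9991, 0.8955, -2.7804]  P^-=[0.8748 -0.2401 0.0577; -0.2401 0.4687 -0.0308; 0.0577 -0.0308 1.5642]  S=[1.4783 -0.4552; -0.4552 0.9573]  K=[0.5341 -0.1880; 0.0121 0.5524; -0.0298 -0.5316]  nu=[1.3332, -3.0220]  x^+=[2.2792, -0.7576, -1.2136]  P^+=[0.3278 -0.0170 -0.1411; -0.0170 0.1825 0.2404; -0.1411 0.2404 1.3068]
step 2: x^-=[2.2118, -1.1603, -1.0387]  P^-=[0.4685 -0.1281 -0.2655; -0.1281 0.2756 0.2684; -0.2655 0.2684 1.6901]  S=[1.0204 -0.1491; -0.1491 0.5084]  K=[0.4105 -0.1553; -0.0341 0.4268; -0.1620 -0.3845]  nu=[-3.2051, -1.8907]  x^+=[1.1895, -1.8580, 0.2074]  P^+=[0.2653 -0.0532 -0.2477; -0.0532 0.1774 0.3378; -0.2477 0.3378 1.6068]
step 3: x^-=[1.4172, -2.0535, 0.4705]  P^-=[0.4530 -0.1577 -0.4150; -0.1577 0.2815 0.3928; -0.4150 0.3928 2.0142]  S=[0.9799 -0.1275; -0.1275 0.4636]  K=[0.4007 -0.1559; -0.0660 0.4079; -0.2719 -0.3174]  nu=[-2.4385, -1.1708]  x^+=[0.6226, -2.3702, 1.5050]  P^+=[0.2685 -0.0801 -0.3420; -0.0801 0.1932 0.4238; -0.3420 0.4238 1.9171]
step 4: x^-=[0.9515, -2.4586, 1.8662]  P^-=[0.4819 -0.1927 -0.5453; -0.1927 0.3066 0.5008; -0.5453 0.5008 2.3560]  S=[0.9870 -0.1273; -0.1273 0.4548]  K=[0.4138 -0.1615; -0.0905 0.4100; -0.3629 -0.2748]  nu=[-0.9303, -0.7294]  x^+=[0.6844, -2.6734, 2.4043]  P^+=[0.2840 -0.1022 -0.4243; -0.1022 0.2126 0.5039; -0.4243 0.5039 2.2170]
step 5: x^-=[1.0085, -2.7699, 2.8805]  P^-=[0.5165 -0.2256 -0.6612; -0.2256 0.3340 0.6003; -0.6612 0.6003 2.6889]  S=[1.0025 -0.1308; -0.1308 0.4535]  K=[0.4295 -0.1671; -0.1103 0.4154; -0.4382 -0.2452]  nu=[-4.8923, 0.0468]  x^+=[-1.1008, -2.2109, 5.0127]  P^+=[0.3001 -0.1209 -0.4953; -0.1209 0.2316 0.5777; -0.4953 0.5777 2.4973]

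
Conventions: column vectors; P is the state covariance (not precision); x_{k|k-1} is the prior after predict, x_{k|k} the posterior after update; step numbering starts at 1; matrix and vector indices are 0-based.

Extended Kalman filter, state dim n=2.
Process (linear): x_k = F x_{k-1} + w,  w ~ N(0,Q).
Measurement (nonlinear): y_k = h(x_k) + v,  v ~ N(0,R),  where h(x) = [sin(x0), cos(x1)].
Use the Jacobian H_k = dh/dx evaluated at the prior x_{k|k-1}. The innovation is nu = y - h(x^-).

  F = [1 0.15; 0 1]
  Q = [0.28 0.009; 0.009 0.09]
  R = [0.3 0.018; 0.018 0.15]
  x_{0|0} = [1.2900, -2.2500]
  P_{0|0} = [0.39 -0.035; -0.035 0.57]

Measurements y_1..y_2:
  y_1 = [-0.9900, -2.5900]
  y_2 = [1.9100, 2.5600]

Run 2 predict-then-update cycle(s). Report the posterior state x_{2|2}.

step 1: x^-=[0.9525, -2.2500]  P^-=[0.6723 0.0595; 0.0595 0.6600]  H_jac=[0.5796 0.0000; 0.0000 0.7781]  S=[0.5259 0.0448; 0.0448 0.5496]  K=[0.7390 0.0240; -0.0142 0.9356]  nu=[-1.8049, -1.9618]  x^+=[-0.4283, -4.0599]  P^+=[0.3832 0.0217; 0.0217 0.1800]
step 2: x^-=[-1.0373, -4.0599]  P^-=[0.6738 0.0577; 0.0577 0.2700]  H_jac=[0.5086 0.0000; 0.0000 -0.7946]  S=[0.4743 -0.0053; -0.0053 0.3205]  K=[0.7210 -0.1311; 0.0544 -0.6686]  nu=[2.7710, 3.1672]  x^+=[0.5455, -6.0267]  P^+=[0.4207 0.0084; 0.0084 0.1250]

x_post = [0.5455, -6.0267]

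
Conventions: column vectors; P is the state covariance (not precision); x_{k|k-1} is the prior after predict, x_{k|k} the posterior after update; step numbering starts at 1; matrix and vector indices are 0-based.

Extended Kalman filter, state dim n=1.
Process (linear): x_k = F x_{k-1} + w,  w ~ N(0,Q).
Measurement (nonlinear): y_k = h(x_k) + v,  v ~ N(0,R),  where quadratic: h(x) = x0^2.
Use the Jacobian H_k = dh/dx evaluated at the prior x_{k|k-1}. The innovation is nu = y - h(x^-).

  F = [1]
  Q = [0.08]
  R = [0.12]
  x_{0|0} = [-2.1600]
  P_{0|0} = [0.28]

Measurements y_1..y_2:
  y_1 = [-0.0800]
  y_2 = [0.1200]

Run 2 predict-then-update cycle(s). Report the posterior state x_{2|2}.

step 1: x^-=[-2.1600]  P^-=[0.3600]  H_jac=[-4.3200]  S=[6.8385]  K=[-0.2274]  nu=[-4.7456]  x^+=[-1.0808]  P^+=[0.0063]
step 2: x^-=[-1.0808]  P^-=[0.0863]  H_jac=[-2.1615]  S=[0.5233]  K=[-0.3565]  nu=[-1.0480]  x^+=[-0.7071]  P^+=[0.0198]

x_post = [-0.7071]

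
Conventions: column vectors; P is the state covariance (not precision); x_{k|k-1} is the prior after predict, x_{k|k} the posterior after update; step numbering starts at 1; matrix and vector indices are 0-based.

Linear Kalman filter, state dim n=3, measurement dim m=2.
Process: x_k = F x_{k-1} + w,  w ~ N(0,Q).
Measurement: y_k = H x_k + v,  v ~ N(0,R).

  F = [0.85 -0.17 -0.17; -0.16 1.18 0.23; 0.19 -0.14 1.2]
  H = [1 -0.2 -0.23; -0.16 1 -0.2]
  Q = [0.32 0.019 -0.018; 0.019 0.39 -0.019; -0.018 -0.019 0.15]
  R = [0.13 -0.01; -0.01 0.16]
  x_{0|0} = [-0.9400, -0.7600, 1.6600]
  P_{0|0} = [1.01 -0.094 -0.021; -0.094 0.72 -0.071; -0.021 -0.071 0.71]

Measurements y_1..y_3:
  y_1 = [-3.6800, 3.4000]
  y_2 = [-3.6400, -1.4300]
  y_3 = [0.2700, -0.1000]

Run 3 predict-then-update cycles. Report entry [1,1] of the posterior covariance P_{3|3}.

step 1: x^-=[-0.9520, -0.3646, 1.9198]  P^-=[1.1202 -0.3750 0.0237; -0.3750 1.4544 -0.0910; 0.0237 -0.0910 1.2423]  S=[1.5048 -0.7966; -0.7966 1.8507]  K=[0.8168 0.0495; 0.0126 0.8336; -0.3370 -0.3305]  nu=[-2.3594, 3.9962]  x^+=[-2.6813, 2.9367, 1.3941]  P^+=[0.1760 0.0759 0.2399; 0.0759 0.1850 0.1982; 0.2399 0.1982 1.0466]
step 2: x^-=[-3.0153, 4.2150, 0.7523]  P^-=[0.4030 0.0011 -0.0090; 0.0011 0.7688 0.4914; -0.0090 0.4914 1.7059]  S=[0.7029 -0.2405; -0.2405 0.8098]  K=[0.6122 0.1058; -0.1054 0.7964; -0.7199 -0.0266]  nu=[0.3913, -5.9770]  x^+=[-3.4079, -0.5863, 0.6294]  P^+=[0.1617 0.0928 0.2808; 0.0928 0.2069 0.3179; 0.2808 0.3179 1.3503]
step 3: x^-=[-2.9041, -0.0018, 0.1899]  P^-=[0.3922 -0.0153 -0.0564; -0.0153 0.8705 0.7358; -0.0564 0.7358 2.1206]  S=[0.7690 -0.2957; -0.2957 0.8324]  K=[0.5792 0.1255; -0.1518 0.8181; -0.8696 0.0763]  nu=[3.2174, -0.5249]  x^+=[-1.1066, -0.9196, -2.6481]  P^+=[0.1642 0.1013 0.3037; 0.1013 0.2223 0.3685; 0.3037 0.3685 1.4950]

P_post[1,1] = 0.2223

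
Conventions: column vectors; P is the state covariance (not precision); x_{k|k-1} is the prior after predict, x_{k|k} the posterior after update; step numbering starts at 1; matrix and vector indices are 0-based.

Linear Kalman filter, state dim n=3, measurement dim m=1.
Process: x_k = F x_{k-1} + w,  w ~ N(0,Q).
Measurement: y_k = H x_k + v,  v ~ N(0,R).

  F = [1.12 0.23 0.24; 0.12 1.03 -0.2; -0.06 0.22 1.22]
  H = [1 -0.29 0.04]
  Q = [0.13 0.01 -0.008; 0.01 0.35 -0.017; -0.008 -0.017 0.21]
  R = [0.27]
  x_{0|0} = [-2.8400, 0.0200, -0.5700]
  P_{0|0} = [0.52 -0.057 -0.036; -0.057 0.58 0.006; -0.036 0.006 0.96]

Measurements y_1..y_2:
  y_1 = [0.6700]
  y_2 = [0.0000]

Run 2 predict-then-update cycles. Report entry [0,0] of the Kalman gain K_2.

step 1: x^-=[-3.3130, -0.2062, -0.5206]  P^-=[0.8202 0.1121 0.2076; 0.1121 0.9964 -0.1200; 0.2076 -0.1200 1.6788]  S=[1.1311]  K=[0.7038; -0.1606; 0.2736]  nu=[3.9440]  x^+=[-0.5373, -0.8396, 0.5587]  P^+=[0.2600 0.2399 -0.0103; 0.2399 0.9672 -0.0703; -0.0103 -0.0703 1.5941]
step 2: x^-=[-0.6608, -1.0410, 0.5291]  P^-=[0.7095 0.4688 0.5087; 0.4688 1.5324 -0.2840; 0.5087 -0.2840 2.5879]  S=[0.8879]  K=[0.6689; 0.0148; 0.7823]  nu=[0.3378]  x^+=[-0.4349, -1.0360, 0.7934]  P^+=[0.3123 0.4601 0.0441; 0.4601 1.5322 -0.2942; 0.0441 -0.2942 2.0444]

K[0,0] = 0.6689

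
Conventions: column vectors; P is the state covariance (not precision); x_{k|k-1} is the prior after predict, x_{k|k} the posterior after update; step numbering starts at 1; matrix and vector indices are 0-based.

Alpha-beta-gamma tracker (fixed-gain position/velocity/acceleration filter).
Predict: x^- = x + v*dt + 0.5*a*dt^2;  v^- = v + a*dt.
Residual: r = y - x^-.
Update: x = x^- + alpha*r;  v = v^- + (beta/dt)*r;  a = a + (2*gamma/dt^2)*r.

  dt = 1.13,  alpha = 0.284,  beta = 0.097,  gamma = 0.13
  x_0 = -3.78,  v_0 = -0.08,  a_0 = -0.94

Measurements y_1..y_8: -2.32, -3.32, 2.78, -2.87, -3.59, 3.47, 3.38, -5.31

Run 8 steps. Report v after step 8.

v_post = 4.1815

step 1: x_pred=-4.4705  r=2.1505  x^+=-3.8598  v^+=-0.9576  a^+=-0.5021
step 2: x_pred=-5.2624  r=1.9424  x^+=-4.7108  v^+=-1.3582  a^+=-0.1066
step 3: x_pred=-6.3137  r=9.0937  x^+=-3.7311  v^+=-0.6981  a^+=1.7450
step 4: x_pred=-3.4058  r=0.5358  x^+=-3.2536  v^+=1.3198  a^+=1.8541
step 5: x_pred=-0.5785  r=-3.0115  x^+=-1.4337  v^+=3.1565  a^+=1.2409
step 6: x_pred=2.9253  r=0.5447  x^+=3.0800  v^+=4.6055  a^+=1.3518
step 7: x_pred=9.1473  r=-5.7673  x^+=7.5094  v^+=5.6380  a^+=0.1775
step 8: x_pred=13.9936  r=-19.3036  x^+=8.5114  v^+=4.1815  a^+=-3.7531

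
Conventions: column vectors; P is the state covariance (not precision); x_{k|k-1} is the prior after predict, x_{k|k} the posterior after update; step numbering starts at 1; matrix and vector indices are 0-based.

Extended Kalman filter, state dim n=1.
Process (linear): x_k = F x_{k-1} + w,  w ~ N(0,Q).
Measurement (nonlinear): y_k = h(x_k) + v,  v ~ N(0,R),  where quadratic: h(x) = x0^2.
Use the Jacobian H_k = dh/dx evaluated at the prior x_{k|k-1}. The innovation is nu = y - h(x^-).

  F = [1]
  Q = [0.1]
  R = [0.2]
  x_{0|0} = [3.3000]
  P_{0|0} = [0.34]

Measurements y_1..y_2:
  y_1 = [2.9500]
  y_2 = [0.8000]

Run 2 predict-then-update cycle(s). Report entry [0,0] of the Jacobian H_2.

H_jac[0,0] = 4.2188

step 1: x^-=[3.3000]  P^-=[0.4400]  H_jac=[6.6000]  S=[19.3664]  K=[0.1500]  nu=[-7.9400]  x^+=[2.1094]  P^+=[0.0045]
step 2: x^-=[2.1094]  P^-=[0.1045]  H_jac=[4.2188]  S=[2.0607]  K=[0.2140]  nu=[-3.6495]  x^+=[1.3283]  P^+=[0.0101]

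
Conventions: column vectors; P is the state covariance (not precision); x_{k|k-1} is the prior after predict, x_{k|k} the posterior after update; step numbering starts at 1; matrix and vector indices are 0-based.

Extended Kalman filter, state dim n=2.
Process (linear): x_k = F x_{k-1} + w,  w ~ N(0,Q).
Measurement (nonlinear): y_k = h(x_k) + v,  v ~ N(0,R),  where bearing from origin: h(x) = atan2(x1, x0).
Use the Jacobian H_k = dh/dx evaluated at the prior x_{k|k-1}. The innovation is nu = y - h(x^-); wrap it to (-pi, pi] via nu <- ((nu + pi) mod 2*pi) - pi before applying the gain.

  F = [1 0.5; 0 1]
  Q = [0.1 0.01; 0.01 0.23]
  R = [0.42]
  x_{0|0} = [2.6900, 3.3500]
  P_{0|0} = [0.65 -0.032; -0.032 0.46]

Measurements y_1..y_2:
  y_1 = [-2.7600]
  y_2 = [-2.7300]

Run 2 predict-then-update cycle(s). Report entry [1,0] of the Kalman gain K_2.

K[1,0] = 0.1481

step 1: x^-=[4.3650, 3.3500]  P^-=[0.8330 0.2080; 0.2080 0.6900]  H_jac=[-0.1106 0.1442]  S=[0.4379]  K=[-0.1420; 0.1746]  nu=[2.8686]  x^+=[3.9577, 3.8509]  P^+=[0.8242 0.2189; 0.2189 0.6766]
step 2: x^-=[5.8831, 3.8509]  P^-=[1.3122 0.5672; 0.5672 0.9066]  H_jac=[-0.0779 0.1190]  S=[0.4303]  K=[-0.0807; 0.1481]  nu=[2.9736]  x^+=[5.6432, 4.2912]  P^+=[1.3094 0.5723; 0.5723 0.8972]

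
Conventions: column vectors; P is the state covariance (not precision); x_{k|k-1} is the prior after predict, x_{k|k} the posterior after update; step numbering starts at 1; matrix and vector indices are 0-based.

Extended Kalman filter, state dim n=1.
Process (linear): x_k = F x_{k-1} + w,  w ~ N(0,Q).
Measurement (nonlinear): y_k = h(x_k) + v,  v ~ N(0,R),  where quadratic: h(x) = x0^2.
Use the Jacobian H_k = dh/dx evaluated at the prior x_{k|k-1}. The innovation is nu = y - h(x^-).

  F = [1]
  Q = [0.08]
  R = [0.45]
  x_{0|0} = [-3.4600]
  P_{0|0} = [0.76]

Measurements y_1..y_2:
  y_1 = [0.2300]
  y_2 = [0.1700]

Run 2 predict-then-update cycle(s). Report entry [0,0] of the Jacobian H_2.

H_jac[0,0] = -3.5640

step 1: x^-=[-3.4600]  P^-=[0.8400]  H_jac=[-6.9200]  S=[40.6746]  K=[-0.1429]  nu=[-11.7416]  x^+=[-1.7820]  P^+=[0.0093]
step 2: x^-=[-1.7820]  P^-=[0.0893]  H_jac=[-3.5640]  S=[1.5842]  K=[-0.2009]  nu=[-3.0056]  x^+=[-1.1782]  P^+=[0.0254]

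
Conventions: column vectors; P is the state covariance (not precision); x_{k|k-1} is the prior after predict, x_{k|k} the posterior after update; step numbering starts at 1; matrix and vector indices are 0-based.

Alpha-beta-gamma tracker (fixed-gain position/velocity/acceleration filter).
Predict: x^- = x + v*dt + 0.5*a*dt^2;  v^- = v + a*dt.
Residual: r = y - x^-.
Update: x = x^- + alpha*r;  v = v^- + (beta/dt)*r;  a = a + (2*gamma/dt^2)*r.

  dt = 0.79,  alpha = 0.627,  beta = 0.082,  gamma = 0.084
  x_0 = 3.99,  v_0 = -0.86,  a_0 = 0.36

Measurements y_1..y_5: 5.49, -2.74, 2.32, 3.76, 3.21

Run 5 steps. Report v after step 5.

step 1: x_pred=3.4229  r=2.0671  x^+=4.7190  v^+=-0.3610  a^+=0.9164
step 2: x_pred=4.7197  r=-7.4597  x^+=0.0425  v^+=-0.4114  a^+=-1.0916
step 3: x_pred=-0.6231  r=2.9431  x^+=1.2222  v^+=-0.9683  a^+=-0.2994
step 4: x_pred=0.3638  r=3.3962  x^+=2.4932  v^+=-0.8523  a^+=0.6148
step 5: x_pred=2.0118  r=1.1982  x^+=2.7631  v^+=-0.2422  a^+=0.9374

v_post = -0.2422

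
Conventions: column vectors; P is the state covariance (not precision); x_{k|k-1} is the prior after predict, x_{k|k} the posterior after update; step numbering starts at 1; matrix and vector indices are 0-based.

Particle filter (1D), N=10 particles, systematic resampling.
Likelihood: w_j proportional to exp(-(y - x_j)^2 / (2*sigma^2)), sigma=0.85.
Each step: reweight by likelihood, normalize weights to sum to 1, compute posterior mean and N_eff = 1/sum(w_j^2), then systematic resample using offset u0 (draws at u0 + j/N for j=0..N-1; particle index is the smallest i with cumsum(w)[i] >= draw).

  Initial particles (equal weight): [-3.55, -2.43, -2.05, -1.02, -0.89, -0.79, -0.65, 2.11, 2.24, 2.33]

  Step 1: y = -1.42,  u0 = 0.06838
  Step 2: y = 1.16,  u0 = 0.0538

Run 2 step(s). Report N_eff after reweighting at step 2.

step 1: w=[0.0098, 0.1112, 0.1712, 0.2017, 0.1855, 0.1712, 0.1495, 0.0000, 0.0000, 0.0000]  mean=-1.2588  Neff=5.9355  idx=[1, 2, 2, 3, 3, 4, 4, 5, 6, 6]
step 2: w=[0.0003, 0.0017, 0.0017, 0.0803, 0.0803, 0.1174, 0.1174, 0.1549, 0.2230, 0.2230]  mean=-0.7928  Neff=6.1011  idx=[3, 4, 5, 6, 7, 7, 8, 8, 9, 9]

N_eff = 6.1011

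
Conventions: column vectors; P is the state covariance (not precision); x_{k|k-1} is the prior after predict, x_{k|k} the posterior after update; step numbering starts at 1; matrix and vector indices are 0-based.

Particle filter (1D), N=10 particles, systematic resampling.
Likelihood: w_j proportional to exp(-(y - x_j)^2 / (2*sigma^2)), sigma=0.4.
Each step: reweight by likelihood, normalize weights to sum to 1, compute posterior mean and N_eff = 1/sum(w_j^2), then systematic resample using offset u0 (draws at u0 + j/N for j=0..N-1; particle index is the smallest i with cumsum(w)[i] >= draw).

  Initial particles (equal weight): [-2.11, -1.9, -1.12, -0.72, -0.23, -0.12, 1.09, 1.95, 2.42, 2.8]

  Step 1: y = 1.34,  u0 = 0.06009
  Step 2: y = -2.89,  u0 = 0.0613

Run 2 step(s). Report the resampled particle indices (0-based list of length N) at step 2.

step 1: w=[0.0000, 0.0000, 0.0000, 0.0000, 0.0004, 0.0011, 0.7065, 0.2685, 0.0224, 0.0011]  mean=1.3508  Neff=1.7491  idx=[6, 6, 6, 6, 6, 6, 6, 7, 7, 7]
step 2: w=[0.1429, 0.1429, 0.1429, 0.1429, 0.1429, 0.1429, 0.1429, 0.0000, 0.0000, 0.0000]  mean=1.0900  Neff=7.0000  idx=[0, 1, 1, 2, 3, 3, 4, 5, 6, 6]

resampled_idx = [0, 1, 1, 2, 3, 3, 4, 5, 6, 6]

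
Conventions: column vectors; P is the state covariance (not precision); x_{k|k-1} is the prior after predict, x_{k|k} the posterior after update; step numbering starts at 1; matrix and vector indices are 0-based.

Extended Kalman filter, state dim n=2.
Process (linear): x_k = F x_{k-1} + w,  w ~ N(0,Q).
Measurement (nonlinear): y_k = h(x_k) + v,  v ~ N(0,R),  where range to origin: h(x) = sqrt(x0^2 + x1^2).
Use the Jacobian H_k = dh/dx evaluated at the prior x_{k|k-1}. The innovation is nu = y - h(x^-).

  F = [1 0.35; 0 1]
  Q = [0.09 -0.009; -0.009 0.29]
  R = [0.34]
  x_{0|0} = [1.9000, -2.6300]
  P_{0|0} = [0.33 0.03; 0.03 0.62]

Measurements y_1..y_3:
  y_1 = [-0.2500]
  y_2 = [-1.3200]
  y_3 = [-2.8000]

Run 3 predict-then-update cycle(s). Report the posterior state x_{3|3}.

step 1: x^-=[0.9795, -2.6300]  P^-=[0.5170 0.2380; 0.2380 0.9100]  H_jac=[0.3490 -0.9371]  S=[1.0464]  K=[-0.0407; -0.7356]  nu=[-3.0565]  x^+=[1.1040, -0.3818]  P^+=[0.5152 0.2067; 0.2067 0.3438]
step 2: x^-=[0.9703, -0.3818]  P^-=[0.7920 0.3180; 0.3180 0.6338]  H_jac=[0.9306 -0.3661]  S=[0.8941]  K=[0.6941; 0.0714]  nu=[-2.3627]  x^+=[-0.6696, -0.5505]  P^+=[0.3613 0.2737; 0.2737 0.6293]
step 3: x^-=[-0.8622, -0.5505]  P^-=[0.7200 0.4849; 0.4849 0.9193]  H_jac=[-0.8429 -0.5381]  S=[1.5576]  K=[-0.5571; -0.5800]  nu=[-3.8230]  x^+=[1.2677, 1.6669]  P^+=[0.2365 -0.0184; -0.0184 0.3953]

x_post = [1.2677, 1.6669]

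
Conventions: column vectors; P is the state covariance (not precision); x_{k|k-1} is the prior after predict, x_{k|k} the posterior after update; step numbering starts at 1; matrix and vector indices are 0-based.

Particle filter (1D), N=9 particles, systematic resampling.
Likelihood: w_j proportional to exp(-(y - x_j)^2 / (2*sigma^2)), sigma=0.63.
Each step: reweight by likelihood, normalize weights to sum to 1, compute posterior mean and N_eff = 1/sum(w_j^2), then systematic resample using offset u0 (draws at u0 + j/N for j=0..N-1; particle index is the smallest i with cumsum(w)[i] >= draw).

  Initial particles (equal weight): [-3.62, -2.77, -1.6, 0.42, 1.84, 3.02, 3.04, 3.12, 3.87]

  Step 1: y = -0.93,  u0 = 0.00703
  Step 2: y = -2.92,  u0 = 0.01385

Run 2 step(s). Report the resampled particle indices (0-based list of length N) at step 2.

step 1: w=[0.0002, 0.0206, 0.8318, 0.1474, 0.0001, 0.0000, 0.0000, 0.0000, 0.0000]  mean=-1.3263  Neff=1.4006  idx=[1, 2, 2, 2, 2, 2, 2, 2, 3]
step 2: w=[0.5550, 0.0636, 0.0636, 0.0636, 0.0636, 0.0636, 0.0636, 0.0636, 0.0000]  mean=-2.2493  Neff=2.9737  idx=[0, 0, 0, 0, 0, 1, 2, 4, 6]

resampled_idx = [0, 0, 0, 0, 0, 1, 2, 4, 6]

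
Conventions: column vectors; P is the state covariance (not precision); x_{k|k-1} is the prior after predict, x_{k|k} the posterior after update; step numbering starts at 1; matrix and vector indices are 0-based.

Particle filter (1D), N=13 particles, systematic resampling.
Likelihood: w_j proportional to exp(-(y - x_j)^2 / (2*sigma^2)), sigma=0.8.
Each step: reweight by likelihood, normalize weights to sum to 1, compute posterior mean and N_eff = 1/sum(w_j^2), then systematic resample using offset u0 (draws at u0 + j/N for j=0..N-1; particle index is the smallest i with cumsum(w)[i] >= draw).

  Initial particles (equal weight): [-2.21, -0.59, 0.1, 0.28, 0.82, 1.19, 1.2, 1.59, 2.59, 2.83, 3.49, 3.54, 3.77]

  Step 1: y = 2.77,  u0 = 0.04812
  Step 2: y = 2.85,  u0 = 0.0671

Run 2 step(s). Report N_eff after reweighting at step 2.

N_eff = 11.4257

step 1: w=[0.0000, 0.0000, 0.0009, 0.0018, 0.0116, 0.0322, 0.0330, 0.0763, 0.2209, 0.2259, 0.1511, 0.1426, 0.1037]  mean=2.8437  Neff=6.1799  idx=[6, 7, 8, 8, 8, 9, 9, 9, 10, 10, 11, 11, 12]
step 2: w=[0.0124, 0.0301, 0.0988, 0.0988, 0.0988, 0.1041, 0.1041, 0.1041, 0.0756, 0.0756, 0.0718, 0.0718, 0.0538]  mean=2.9536  Neff=11.4257  idx=[2, 3, 3, 4, 5, 6, 6, 7, 8, 9, 10, 11, 12]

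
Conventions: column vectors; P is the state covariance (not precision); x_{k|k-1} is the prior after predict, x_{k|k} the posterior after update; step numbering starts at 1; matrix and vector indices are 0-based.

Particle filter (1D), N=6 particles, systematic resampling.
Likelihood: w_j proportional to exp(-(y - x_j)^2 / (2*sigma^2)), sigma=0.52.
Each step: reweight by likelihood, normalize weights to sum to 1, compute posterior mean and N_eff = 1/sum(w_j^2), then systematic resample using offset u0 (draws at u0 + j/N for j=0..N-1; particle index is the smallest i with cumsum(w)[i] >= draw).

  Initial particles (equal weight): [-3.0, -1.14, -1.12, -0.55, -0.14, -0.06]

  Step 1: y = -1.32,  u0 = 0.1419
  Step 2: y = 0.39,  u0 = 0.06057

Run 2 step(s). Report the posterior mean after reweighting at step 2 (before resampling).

step 1: w=[0.0023, 0.4026, 0.3970, 0.1428, 0.0326, 0.0227]  mean=-0.9950  Neff=2.9267  idx=[1, 1, 2, 2, 3, 4]
step 2: w=[0.0156, 0.0156, 0.0174, 0.0174, 0.2307, 0.7032]  mean=-0.3000  Neff=1.8220  idx=[3, 4, 5, 5, 5, 5]

post_mean = -0.3000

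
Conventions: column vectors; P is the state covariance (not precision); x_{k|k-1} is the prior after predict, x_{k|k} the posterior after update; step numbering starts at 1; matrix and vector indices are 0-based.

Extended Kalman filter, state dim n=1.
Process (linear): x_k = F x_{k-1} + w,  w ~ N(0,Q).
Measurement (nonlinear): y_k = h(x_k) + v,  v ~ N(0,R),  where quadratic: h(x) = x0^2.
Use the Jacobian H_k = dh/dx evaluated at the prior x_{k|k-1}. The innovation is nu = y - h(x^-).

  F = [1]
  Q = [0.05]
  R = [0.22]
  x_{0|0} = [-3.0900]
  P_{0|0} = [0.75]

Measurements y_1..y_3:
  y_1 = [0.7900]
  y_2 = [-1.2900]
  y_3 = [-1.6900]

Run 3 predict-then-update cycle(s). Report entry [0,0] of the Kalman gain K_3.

step 1: x^-=[-3.0900]  P^-=[0.8000]  H_jac=[-6.1800]  S=[30.7739]  K=[-0.1607]  nu=[-8.7581]  x^+=[-1.6830]  P^+=[0.0057]
step 2: x^-=[-1.6830]  P^-=[0.0557]  H_jac=[-3.3659]  S=[0.8513]  K=[-0.2203]  nu=[-4.1224]  x^+=[-0.7747]  P^+=[0.0144]
step 3: x^-=[-0.7747]  P^-=[0.0644]  H_jac=[-1.5495]  S=[0.3746]  K=[-0.2664]  nu=[-2.2902]  x^+=[-0.1647]  P^+=[0.0378]

K[0,0] = -0.2664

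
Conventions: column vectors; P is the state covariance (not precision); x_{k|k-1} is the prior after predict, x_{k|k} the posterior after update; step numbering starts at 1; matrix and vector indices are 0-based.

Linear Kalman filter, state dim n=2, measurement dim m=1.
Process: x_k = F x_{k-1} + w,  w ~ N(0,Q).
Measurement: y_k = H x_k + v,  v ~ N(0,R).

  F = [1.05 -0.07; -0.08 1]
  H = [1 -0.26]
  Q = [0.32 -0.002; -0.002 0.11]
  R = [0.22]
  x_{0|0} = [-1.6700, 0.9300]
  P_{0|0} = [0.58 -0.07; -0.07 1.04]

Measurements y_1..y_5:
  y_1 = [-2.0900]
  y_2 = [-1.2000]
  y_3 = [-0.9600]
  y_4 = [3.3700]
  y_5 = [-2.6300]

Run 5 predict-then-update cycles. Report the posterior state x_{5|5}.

x_post = [-0.9891, 0.8441]

step 1: x^-=[-1.8186, 1.0636]  P^-=[0.9748 -0.1974; -0.1974 1.1649]  S=[1.3762]  K=[0.7456; -0.3635]  nu=[0.0051]  x^+=[-1.8148, 1.0617]  P^+=[0.2097 0.1756; 0.1756 0.9830]
step 2: x^-=[-1.9798, 1.2069]  P^-=[0.5302 0.0970; 0.0970 1.0663]  S=[0.7719]  K=[0.6542; -0.2336]  nu=[1.0936]  x^+=[-1.2643, 0.9515]  P^+=[0.1998 0.2149; 0.2149 1.0242]
step 3: x^-=[-1.3941, 1.0526]  P^-=[0.5137 0.1364; 0.1364 1.1011]  S=[0.7372]  K=[0.6487; -0.2033]  nu=[0.7078]  x^+=[-0.9350, 0.9087]  P^+=[0.2035 0.2336; 0.2336 1.0706]
step 4: x^-=[-1.0453, 0.9835]  P^-=[0.5152 0.1526; 0.1526 1.1445]  S=[0.7332]  K=[0.6486; -0.1977]  nu=[4.6710]  x^+=[1.9841, 0.0598]  P^+=[0.2068 0.2466; 0.2466 1.1158]
step 5: x^-=[2.0791, -0.0989]  P^-=[0.5172 0.1628; 0.1628 1.1877]  S=[0.7328]  K=[0.6480; -0.1992]  nu=[-4.7348]  x^+=[-0.9891, 0.8441]  P^+=[0.2095 0.2574; 0.2574 1.1586]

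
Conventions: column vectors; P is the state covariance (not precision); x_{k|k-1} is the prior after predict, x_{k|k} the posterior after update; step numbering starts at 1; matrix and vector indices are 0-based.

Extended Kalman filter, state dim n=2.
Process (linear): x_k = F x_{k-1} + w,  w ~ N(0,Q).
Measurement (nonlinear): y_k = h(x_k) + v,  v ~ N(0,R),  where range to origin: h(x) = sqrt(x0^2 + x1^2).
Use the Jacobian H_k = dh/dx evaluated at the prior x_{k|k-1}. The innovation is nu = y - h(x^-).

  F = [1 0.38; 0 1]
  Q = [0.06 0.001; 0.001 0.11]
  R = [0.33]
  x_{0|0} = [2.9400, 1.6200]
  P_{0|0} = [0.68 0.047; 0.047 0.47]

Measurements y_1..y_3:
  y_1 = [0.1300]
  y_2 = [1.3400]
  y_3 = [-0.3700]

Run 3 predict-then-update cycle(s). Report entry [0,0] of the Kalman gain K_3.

K[0,0] = 0.4424

step 1: x^-=[3.5556, 1.6200]  P^-=[0.8436 0.2266; 0.2266 0.5800]  H_jac=[0.9100 0.4146]  S=[1.2993]  K=[0.6632; 0.3438]  nu=[-3.7773]  x^+=[1.0507, 0.3214]  P^+=[0.2722 -0.0696; -0.0696 0.4264]
step 2: x^-=[1.1728, 0.3214]  P^-=[0.3409 0.0934; 0.0934 0.5364]  H_jac=[0.9644 0.2643]  S=[0.7322]  K=[0.4827; 0.3167]  nu=[0.1239]  x^+=[1.2327, 0.3606]  P^+=[0.1703 -0.0185; -0.0185 0.4630]
step 3: x^-=[1.3697, 0.3606]  P^-=[0.2830 0.1584; 0.1584 0.5730]  H_jac=[0.9670 0.2546]  S=[0.7099]  K=[0.4424; 0.4214]  nu=[-1.7864]  x^+=[0.5794, -0.3921]  P^+=[0.1441 0.0261; 0.0261 0.4470]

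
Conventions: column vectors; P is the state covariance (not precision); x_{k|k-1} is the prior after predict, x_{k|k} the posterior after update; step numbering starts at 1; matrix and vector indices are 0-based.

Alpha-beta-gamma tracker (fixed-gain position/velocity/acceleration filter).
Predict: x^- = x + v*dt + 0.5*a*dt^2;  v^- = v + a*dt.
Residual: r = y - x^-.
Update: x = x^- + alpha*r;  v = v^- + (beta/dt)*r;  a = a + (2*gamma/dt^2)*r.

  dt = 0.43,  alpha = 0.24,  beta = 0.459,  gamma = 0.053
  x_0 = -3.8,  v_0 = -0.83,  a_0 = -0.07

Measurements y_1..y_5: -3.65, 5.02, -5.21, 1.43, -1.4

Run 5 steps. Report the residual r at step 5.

resid = -4.8475

step 1: x_pred=-4.1634  r=0.5134  x^+=-4.0402  v^+=-0.3121  a^+=0.2243
step 2: x_pred=-4.1536  r=9.1736  x^+=-1.9520  v^+=9.5767  a^+=5.4834
step 3: x_pred=2.6729  r=-7.8829  x^+=0.7810  v^+=3.5199  a^+=0.9642
step 4: x_pred=2.3838  r=-0.9538  x^+=2.1549  v^+=2.9165  a^+=0.4175
step 5: x_pred=3.4475  r=-4.8475  x^+=2.2841  v^+=-2.0785  a^+=-2.3615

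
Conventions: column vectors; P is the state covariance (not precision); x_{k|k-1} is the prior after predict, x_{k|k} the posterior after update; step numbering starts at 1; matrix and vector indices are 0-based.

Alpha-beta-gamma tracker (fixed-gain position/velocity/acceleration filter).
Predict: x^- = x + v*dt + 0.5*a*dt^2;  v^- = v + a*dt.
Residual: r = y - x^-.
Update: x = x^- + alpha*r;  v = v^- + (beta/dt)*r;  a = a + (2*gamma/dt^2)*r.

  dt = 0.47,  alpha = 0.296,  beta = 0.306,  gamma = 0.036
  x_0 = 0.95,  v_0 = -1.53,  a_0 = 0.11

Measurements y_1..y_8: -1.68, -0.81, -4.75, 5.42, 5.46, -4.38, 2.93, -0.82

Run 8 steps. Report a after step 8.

a_post = -1.1216

step 1: x_pred=0.2430  r=-1.9230  x^+=-0.3262  v^+=-2.7303  a^+=-0.5168
step 2: x_pred=-1.6665  r=0.8565  x^+=-1.4130  v^+=-2.4156  a^+=-0.2376
step 3: x_pred=-2.5746  r=-2.1754  x^+=-3.2185  v^+=-3.9436  a^+=-0.9467
step 4: x_pred=-5.1765  r=10.5965  x^+=-2.0400  v^+=2.5105  a^+=2.5071
step 5: x_pred=-0.5831  r=6.0431  x^+=1.2056  v^+=7.6233  a^+=4.4768
step 6: x_pred=5.2830  r=-9.6630  x^+=2.4228  v^+=3.4361  a^+=1.3273
step 7: x_pred=4.1844  r=-1.2544  x^+=3.8131  v^+=3.2433  a^+=0.9184
step 8: x_pred=5.4389  r=-6.2589  x^+=3.5862  v^+=-0.4000  a^+=-1.1216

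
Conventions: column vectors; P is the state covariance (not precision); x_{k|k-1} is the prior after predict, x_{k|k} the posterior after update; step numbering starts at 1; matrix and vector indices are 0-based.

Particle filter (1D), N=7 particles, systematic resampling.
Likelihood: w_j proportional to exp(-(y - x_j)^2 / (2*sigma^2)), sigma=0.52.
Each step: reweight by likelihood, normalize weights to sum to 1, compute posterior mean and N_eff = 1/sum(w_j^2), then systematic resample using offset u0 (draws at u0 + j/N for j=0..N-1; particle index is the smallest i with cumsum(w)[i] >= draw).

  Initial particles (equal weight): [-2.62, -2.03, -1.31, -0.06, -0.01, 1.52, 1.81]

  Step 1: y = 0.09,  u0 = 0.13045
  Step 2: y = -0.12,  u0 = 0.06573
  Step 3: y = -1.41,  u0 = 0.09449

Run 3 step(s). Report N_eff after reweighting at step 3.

step 1: w=[0.0000, 0.0001, 0.0134, 0.4809, 0.4921, 0.0114, 0.0021]  mean=-0.0304  Neff=2.1110  idx=[3, 3, 3, 4, 4, 4, 5]
step 2: w=[0.1678, 0.1678, 0.1678, 0.1652, 0.1652, 0.1652, 0.0012]  mean=-0.0334  Neff=6.0136  idx=[0, 1, 2, 2, 3, 4, 5]
step 3: w=[0.1581, 0.1581, 0.1581, 0.1581, 0.1226, 0.1226, 0.1226]  mean=-0.0416  Neff=6.8958  idx=[0, 1, 2, 3, 4, 5, 6]

N_eff = 6.8958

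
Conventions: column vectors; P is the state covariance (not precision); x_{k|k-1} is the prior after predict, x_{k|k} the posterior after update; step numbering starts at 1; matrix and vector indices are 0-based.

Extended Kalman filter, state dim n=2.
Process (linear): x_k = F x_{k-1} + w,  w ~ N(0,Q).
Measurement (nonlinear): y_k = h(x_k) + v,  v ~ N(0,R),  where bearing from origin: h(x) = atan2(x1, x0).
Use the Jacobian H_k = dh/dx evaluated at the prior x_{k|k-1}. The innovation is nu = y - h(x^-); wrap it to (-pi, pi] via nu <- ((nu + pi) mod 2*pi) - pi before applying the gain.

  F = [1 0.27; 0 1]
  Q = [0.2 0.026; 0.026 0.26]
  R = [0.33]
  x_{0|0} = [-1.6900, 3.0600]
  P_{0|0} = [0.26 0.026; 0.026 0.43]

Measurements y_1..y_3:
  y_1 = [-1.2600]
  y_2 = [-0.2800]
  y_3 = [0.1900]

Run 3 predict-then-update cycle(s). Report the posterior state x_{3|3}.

x_post = [3.3494, 3.7973]

step 1: x^-=[-0.8638, 3.0600]  P^-=[0.5054 0.1681; 0.1681 0.6900]  H_jac=[-0.3027 -0.0854]  S=[0.3900]  K=[-0.4290; -0.2816]  nu=[-3.1059]  x^+=[0.4687, 3.9346]  P^+=[0.4336 0.1210; 0.1210 0.6591]
step 2: x^-=[1.5311, 3.9346]  P^-=[0.7470 0.3249; 0.3249 0.9191]  H_jac=[-0.2207 0.0859]  S=[0.3609]  K=[-0.3796; 0.0200]  nu=[-1.4797]  x^+=[2.0927, 3.9050]  P^+=[0.6950 0.3277; 0.3277 0.9189]
step 3: x^-=[3.1471, 3.9050]  P^-=[1.1389 0.6018; 0.6018 1.1789]  H_jac=[-0.1552 0.1251]  S=[0.3525]  K=[-0.2880; 0.1534]  nu=[-0.7025]  x^+=[3.3494, 3.7973]  P^+=[1.1097 0.6174; 0.6174 1.1706]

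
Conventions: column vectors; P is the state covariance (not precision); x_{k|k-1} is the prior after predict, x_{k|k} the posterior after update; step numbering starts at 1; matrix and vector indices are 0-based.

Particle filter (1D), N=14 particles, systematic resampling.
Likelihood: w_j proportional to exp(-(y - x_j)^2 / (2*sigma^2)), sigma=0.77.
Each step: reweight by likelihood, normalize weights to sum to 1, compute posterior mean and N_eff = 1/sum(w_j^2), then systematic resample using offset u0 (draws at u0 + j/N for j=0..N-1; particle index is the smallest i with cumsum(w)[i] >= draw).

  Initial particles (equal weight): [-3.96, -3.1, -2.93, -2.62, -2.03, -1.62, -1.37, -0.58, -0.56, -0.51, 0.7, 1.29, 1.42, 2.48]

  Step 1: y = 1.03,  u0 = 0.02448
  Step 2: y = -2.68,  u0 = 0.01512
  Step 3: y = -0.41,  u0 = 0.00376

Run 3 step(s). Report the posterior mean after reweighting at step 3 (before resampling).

post_mean = -0.5497

step 1: w=[0.0000, 0.0000, 0.0000, 0.0000, 0.0001, 0.0008, 0.0024, 0.0342, 0.0361, 0.0412, 0.2778, 0.2877, 0.2679, 0.0517]  mean=1.0084  Neff=4.1915  idx=[7, 9, 10, 10, 10, 10, 11, 11, 11, 11, 12, 12, 12, 13]
step 2: w=[0.5592, 0.4346, 0.0015, 0.0015, 0.0015, 0.0015, 0.0000, 0.0000, 0.0000, 0.0000, 0.0000, 0.0000, 0.0000, 0.0000]  mean=-0.5415  Neff=1.9938  idx=[0, 0, 0, 0, 0, 0, 0, 0, 1, 1, 1, 1, 1, 1]
step 3: w=[0.0709, 0.0709, 0.0709, 0.0709, 0.0709, 0.0709, 0.0709, 0.0709, 0.0721, 0.0721, 0.0721, 0.0721, 0.0721, 0.0721]  mean=-0.5497  Neff=13.9991  idx=[0, 1, 2, 3, 4, 5, 6, 7, 8, 9, 10, 11, 12, 13]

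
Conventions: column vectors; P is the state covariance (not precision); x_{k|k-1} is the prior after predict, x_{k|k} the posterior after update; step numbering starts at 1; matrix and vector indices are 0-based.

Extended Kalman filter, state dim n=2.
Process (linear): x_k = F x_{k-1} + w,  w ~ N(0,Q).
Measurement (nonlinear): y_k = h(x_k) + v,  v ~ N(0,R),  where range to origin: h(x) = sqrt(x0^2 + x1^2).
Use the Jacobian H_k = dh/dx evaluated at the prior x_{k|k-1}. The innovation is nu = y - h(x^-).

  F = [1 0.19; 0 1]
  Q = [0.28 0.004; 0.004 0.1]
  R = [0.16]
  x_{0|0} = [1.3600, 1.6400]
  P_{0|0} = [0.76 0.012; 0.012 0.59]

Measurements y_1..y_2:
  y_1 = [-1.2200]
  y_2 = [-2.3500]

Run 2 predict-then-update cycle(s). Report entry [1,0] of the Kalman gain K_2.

K[1,0] = 0.1993

step 1: x^-=[1.6716, 1.6400]  P^-=[1.0659 0.1281; 0.1281 0.6900]  H_jac=[0.7138 0.7003]  S=[1.1696]  K=[0.7272; 0.4913]  nu=[-3.5618]  x^+=[-0.9186, -0.1100]  P^+=[0.4473 -0.2898; -0.2898 0.4076]
step 2: x^-=[-0.9395, -0.1100]  P^-=[0.6319 -0.2084; -0.2084 0.5076]  H_jac=[-0.9932 -0.1163]  S=[0.7421]  K=[-0.8131; 0.1993]  nu=[-3.2959]  x^+=[1.7404, -0.7669]  P^+=[0.1413 -0.0881; -0.0881 0.4782]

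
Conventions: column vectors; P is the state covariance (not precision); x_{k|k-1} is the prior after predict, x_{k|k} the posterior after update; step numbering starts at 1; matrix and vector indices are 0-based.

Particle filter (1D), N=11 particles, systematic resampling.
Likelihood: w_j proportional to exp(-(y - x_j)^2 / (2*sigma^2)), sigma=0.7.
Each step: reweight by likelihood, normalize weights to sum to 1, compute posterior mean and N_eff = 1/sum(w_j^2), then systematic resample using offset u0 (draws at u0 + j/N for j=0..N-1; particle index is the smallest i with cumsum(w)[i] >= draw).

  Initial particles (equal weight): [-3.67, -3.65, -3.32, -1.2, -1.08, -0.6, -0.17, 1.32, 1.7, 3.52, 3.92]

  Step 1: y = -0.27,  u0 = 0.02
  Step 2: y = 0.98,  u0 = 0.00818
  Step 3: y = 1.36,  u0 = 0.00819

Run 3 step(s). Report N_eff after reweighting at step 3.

step 1: w=[0.0000, 0.0000, 0.0000, 0.1424, 0.1762, 0.3080, 0.3407, 0.0261, 0.0066, 0.0000, 0.0000]  mean=-0.5584  Neff=3.8024  idx=[3, 3, 4, 4, 5, 5, 5, 6, 6, 6, 6]
step 2: w=[0.0060, 0.0060, 0.0100, 0.0100, 0.0596, 0.0596, 0.0596, 0.1973, 0.1973, 0.1973, 0.1973]  mean=-0.2773  Neff=5.9993  idx=[1, 5, 6, 7, 7, 8, 8, 9, 9, 10, 10]
step 3: w=[0.0016, 0.0256, 0.0256, 0.1184, 0.1184, 0.1184, 0.1184, 0.1184, 0.1184, 0.1184, 0.1184]  mean=-0.1937  Neff=8.8138  idx=[1, 3, 4, 4, 5, 6, 7, 7, 8, 9, 10]

N_eff = 8.8138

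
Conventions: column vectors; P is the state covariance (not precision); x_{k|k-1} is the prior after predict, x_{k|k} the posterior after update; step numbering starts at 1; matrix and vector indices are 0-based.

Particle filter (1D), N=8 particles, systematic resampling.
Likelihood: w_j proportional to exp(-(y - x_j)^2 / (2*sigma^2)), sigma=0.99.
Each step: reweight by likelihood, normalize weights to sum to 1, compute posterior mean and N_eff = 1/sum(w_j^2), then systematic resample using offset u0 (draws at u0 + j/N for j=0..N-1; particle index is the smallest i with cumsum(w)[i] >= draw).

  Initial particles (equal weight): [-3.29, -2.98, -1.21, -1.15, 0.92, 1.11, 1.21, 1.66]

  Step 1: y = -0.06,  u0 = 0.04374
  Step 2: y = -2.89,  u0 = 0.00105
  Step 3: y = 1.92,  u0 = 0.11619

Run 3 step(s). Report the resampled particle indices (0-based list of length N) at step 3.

resampled_idx = [0, 2, 3, 4, 5, 6, 7, 7]

step 1: w=[0.0017, 0.0045, 0.1792, 0.1919, 0.2155, 0.1750, 0.1545, 0.0778]  mean=0.2519  Neff=5.6850  idx=[2, 2, 3, 4, 4, 5, 6, 6]
step 2: w=[0.3438, 0.3438, 0.3096, 0.0009, 0.0009, 0.0004, 0.0003, 0.0003]  mean=-1.1854  Neff=3.0093  idx=[0, 0, 0, 1, 1, 1, 2, 2]
step 3: w=[0.1188, 0.1188, 0.1188, 0.1188, 0.1188, 0.1188, 0.1436, 0.1436]  mean=-1.1928  Neff=7.9413  idx=[0, 2, 3, 4, 5, 6, 7, 7]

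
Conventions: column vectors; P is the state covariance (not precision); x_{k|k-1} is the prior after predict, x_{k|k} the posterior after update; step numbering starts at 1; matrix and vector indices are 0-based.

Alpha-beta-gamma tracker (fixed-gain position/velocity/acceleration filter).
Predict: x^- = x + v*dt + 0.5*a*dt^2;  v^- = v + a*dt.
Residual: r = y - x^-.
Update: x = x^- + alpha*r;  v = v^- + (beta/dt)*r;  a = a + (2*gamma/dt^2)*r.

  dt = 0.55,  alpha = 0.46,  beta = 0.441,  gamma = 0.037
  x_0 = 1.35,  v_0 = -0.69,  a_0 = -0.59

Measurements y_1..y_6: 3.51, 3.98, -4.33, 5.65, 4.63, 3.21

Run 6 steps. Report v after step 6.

v_post = 2.2759

step 1: x_pred=0.8813  r=2.6287  x^+=2.0905  v^+=1.0933  a^+=0.0531
step 2: x_pred=2.6998  r=1.2802  x^+=3.2887  v^+=2.1489  a^+=0.3662
step 3: x_pred=4.5260  r=-8.8560  x^+=0.4522  v^+=-4.7505  a^+=-1.8002
step 4: x_pred=-2.4328  r=8.0828  x^+=1.2853  v^+=0.7403  a^+=0.1771
step 5: x_pred=1.7192  r=2.9108  x^+=3.0582  v^+=3.1716  a^+=0.8892
step 6: x_pred=4.9371  r=-1.7271  x^+=4.1426  v^+=2.2759  a^+=0.4667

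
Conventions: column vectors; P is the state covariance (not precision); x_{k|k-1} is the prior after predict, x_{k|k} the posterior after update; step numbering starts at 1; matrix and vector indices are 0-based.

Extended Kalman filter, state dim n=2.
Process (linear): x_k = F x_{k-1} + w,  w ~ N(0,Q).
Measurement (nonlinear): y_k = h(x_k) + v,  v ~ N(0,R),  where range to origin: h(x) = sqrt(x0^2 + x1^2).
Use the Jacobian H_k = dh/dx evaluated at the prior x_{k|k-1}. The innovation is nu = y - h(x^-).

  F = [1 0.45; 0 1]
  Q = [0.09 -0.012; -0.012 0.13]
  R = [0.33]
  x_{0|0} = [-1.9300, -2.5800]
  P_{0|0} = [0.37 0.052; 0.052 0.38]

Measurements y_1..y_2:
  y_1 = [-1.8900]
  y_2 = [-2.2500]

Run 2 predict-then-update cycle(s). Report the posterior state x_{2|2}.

step 1: x^-=[-3.0910, -2.5800]  P^-=[0.5837 0.2110; 0.2110 0.5100]  H_jac=[-0.7677 -0.6408]  S=[1.0911]  K=[-0.5347; -0.4480]  nu=[-5.9162]  x^+=[0.0722, 0.0704]  P^+=[0.2718 -0.0503; -0.0503 0.2910]
step 2: x^-=[0.1039, 0.0704]  P^-=[0.3755 0.0686; 0.0686 0.4210]  H_jac=[0.8278 0.5611]  S=[0.7835]  K=[0.4458; 0.3740]  nu=[-2.3756]  x^+=[-0.9551, -0.8179]  P^+=[0.2198 -0.0620; -0.0620 0.3114]

x_post = [-0.9551, -0.8179]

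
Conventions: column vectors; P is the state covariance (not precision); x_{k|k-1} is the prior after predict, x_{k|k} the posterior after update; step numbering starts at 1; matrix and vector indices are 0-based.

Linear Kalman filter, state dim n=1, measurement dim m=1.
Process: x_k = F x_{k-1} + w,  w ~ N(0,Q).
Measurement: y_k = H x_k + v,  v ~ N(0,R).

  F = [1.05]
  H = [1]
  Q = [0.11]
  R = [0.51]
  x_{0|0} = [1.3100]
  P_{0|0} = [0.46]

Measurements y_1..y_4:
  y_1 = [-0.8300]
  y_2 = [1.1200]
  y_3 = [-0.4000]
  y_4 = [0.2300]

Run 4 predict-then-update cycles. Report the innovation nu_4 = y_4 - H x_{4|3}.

innov = [0.0175]

step 1: x^-=[1.3755]  P^-=[0.6172]  S=[1.1272]  K=[0.5475]  nu=[-2.2055]  x^+=[0.1679]  P^+=[0.2792]
step 2: x^-=[0.1763]  P^-=[0.4179]  S=[0.9279]  K=[0.4504]  nu=[0.9437]  x^+=[0.6013]  P^+=[0.2297]
step 3: x^-=[0.6314]  P^-=[0.3632]  S=[0.8732]  K=[0.4160]  nu=[-1.0314]  x^+=[0.2024]  P^+=[0.2121]
step 4: x^-=[0.2125]  P^-=[0.3439]  S=[0.8539]  K=[0.4027]  nu=[0.0175]  x^+=[0.2195]  P^+=[0.2054]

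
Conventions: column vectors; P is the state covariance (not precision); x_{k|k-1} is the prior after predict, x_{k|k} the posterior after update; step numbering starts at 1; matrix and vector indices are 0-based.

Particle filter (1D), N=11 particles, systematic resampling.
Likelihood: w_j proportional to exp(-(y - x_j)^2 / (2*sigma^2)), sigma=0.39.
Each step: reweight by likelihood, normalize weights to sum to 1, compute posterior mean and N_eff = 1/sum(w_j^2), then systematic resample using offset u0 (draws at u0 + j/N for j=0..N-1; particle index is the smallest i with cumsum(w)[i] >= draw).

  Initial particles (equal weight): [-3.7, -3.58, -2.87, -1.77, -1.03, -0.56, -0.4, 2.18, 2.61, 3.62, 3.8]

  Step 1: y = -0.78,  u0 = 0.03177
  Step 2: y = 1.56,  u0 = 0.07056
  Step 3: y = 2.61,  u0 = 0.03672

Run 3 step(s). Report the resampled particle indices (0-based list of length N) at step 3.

step 1: w=[0.0000, 0.0000, 0.0000, 0.0171, 0.3496, 0.3662, 0.2671, 0.0000, 0.0000, 0.0000, 0.0000]  mean=-0.7023  Neff=3.0493  idx=[4, 4, 4, 4, 5, 5, 5, 5, 6, 6, 6]
step 2: w=[0.0000, 0.0000, 0.0000, 0.0000, 0.0337, 0.0337, 0.0337, 0.0337, 0.2883, 0.2883, 0.2883]  mean=-0.4216  Neff=3.9375  idx=[6, 8, 8, 8, 9, 9, 9, 9, 10, 10, 10]
step 3: w=[0.0039, 0.0996, 0.0996, 0.0996, 0.0996, 0.0996, 0.0996, 0.0996, 0.0996, 0.0996, 0.0996]  mean=-0.4006  Neff=10.0761  idx=[1, 2, 3, 4, 4, 5, 6, 7, 8, 9, 10]

resampled_idx = [1, 2, 3, 4, 4, 5, 6, 7, 8, 9, 10]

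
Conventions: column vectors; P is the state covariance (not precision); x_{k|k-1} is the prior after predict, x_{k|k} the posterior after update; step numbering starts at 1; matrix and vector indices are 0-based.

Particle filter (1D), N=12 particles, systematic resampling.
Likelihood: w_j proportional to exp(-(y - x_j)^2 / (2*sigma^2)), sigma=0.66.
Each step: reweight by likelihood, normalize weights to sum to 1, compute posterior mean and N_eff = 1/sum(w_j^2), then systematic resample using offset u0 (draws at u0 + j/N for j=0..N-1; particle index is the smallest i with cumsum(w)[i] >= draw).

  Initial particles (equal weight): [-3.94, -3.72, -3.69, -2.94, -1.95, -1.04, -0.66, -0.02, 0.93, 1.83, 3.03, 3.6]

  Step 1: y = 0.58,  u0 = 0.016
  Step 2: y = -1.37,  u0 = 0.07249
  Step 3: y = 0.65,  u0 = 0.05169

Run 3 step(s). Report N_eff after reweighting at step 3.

N_eff = 5.5770

step 1: w=[0.0000, 0.0000, 0.0000, 0.0000, 0.0003, 0.0256, 0.0892, 0.3448, 0.4528, 0.0867, 0.0005, 0.0000]  mean=0.4884  Neff=2.9410  idx=[5, 6, 7, 7, 7, 7, 8, 8, 8, 8, 8, 9]
step 2: w=[0.4529, 0.2877, 0.0634, 0.0634, 0.0634, 0.0634, 0.0012, 0.0012, 0.0012, 0.0012, 0.0012, 0.0000]  mean=-0.6605  Neff=3.2896  idx=[0, 0, 0, 0, 0, 1, 1, 1, 1, 3, 4, 5]
step 3: w=[0.0148, 0.0148, 0.0148, 0.0148, 0.0148, 0.0549, 0.0549, 0.0549, 0.0549, 0.2353, 0.2353, 0.2353]  mean=-0.2364  Neff=5.5770  idx=[3, 6, 7, 9, 9, 9, 10, 10, 10, 11, 11, 11]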